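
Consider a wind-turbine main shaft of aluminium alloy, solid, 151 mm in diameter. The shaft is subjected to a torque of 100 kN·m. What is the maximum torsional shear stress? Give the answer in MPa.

148 MPa

J = πd⁴/32 = π(0.151)⁴/32 = 5.104×10^-5 m⁴.
τ_max = T·r/J = 100000 × 0.0755 / 5.104×10^-5 = 1.479×10^8 Pa.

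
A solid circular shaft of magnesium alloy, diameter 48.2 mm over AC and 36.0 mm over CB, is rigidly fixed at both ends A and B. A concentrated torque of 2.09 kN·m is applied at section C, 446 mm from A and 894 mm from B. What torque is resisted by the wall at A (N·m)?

1810 N·m

Compatibility: T_A·a/J_AC = T_B·b/J_CB with T_A + T_B = T₀.
J_AC = 5.30×10^-7 m⁴, J_CB = 1.65×10^-7 m⁴, so T_A = T₀·(J_AC/a)/((J_AC/a)+(J_CB/b)) = 1809 N·m, T_B = 280.9 N·m.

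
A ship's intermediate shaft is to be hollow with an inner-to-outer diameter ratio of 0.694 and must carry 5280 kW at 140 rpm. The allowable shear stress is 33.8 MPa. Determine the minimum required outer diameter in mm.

ω = 2π·140/60 = 14.66 rad/s, so T = P/ω = 5280×10³ / 14.66 = 360100 N·m.
For a hollow shaft with d_i/d_o = 0.694: τ_max = 16T/(π d_o³ (1−k⁴)), so d_o = [16T/(π τ_allow (1−k⁴))]^(1/3) = [16·360100/(π·3.38×10^7·0.7680)]^(1/3) = 0.4134 m.

413 mm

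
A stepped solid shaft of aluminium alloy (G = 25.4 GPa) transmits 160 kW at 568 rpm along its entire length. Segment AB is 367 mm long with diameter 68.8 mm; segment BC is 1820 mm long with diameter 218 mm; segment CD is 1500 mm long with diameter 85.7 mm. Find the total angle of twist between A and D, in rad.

0.0485 rad

ω = 2π·568/60 = 59.48 rad/s, so T = P/ω = 160×10³ / 59.48 = 2690 N·m.
J_AB = π(0.0688)⁴/32 = 2.20×10^-6 m⁴; J_BC = π(0.218)⁴/32 = 2.22×10^-4 m⁴; J_CD = π(0.0857)⁴/32 = 5.30×10^-6 m⁴.
θ = (T/G)·Σ L_i/J_i = (2690/25.4×10⁹)·(0.367/2.20×10^-6 + 1.82/2.22×10^-4 + 1.50/5.30×10^-6) = 0.04854 rad.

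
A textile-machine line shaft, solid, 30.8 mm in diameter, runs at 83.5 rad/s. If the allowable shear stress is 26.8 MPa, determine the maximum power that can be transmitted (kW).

J = πd⁴/32 = π(0.0308)⁴/32 = 8.835×10^-8 m⁴.
T_max = τ_allow·J/r = 2.68×10^7 × 8.835×10^-8 / 0.0154 = 153.8 N·m.
ω = 83.5 rad/s, so P_max = T_max·ω = 1.284×10^4 W.

12.8 kW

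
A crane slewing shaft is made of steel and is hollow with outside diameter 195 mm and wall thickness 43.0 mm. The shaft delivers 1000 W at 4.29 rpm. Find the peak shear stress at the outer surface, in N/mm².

ω = 2π·4.29/60 = 0.4492 rad/s, so T = P/ω = 1000 / 0.4492 = 2226 N·m.
J = π(d_o⁴ − d_i⁴)/32 = π(0.195⁴ − 0.109⁴)/32 = 1.281×10^-4 m⁴.
τ_max = T·r/J = 2226 × 0.0975 / 1.281×10^-4 = 1.694×10^6 Pa.

1.69 N/mm²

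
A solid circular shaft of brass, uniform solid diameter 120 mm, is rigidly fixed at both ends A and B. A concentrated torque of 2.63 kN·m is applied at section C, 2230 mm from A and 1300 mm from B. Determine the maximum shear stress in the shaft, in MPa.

With uniform GJ and both ends fixed, compatibility θ_AC = θ_CB gives T_A·a = T_B·b, together with T_A + T_B = T₀.
T_A = T₀·b/(a+b) = 2630·1300/3530 = 968.6 N·m; T_B = 1661 N·m.
τ in each portion: τ_AC = 2.85×10^6 Pa, τ_CB = 4.90×10^6 Pa; maximum is in CB.
τ_max = T_CB·r/J = 1661·0.0600/2.04×10^-5 = 4.897×10^6 Pa.

4.90 MPa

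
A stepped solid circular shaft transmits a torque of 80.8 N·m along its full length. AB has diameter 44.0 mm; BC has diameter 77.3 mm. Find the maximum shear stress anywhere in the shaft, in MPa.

Under the same torque, τ_max = 16T/(πd³) is largest where d is smallest — segment AB (d = 44.0 mm).
τ_max = 16·80.80/(π·(0.0440)³) = 4.831×10^6 Pa.

4.83 MPa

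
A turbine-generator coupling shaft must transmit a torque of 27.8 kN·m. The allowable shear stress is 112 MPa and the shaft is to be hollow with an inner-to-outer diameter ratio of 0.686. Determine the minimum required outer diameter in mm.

118 mm

For a hollow shaft with d_i/d_o = 0.686: τ_max = 16T/(π d_o³ (1−k⁴)), so d_o = [16T/(π τ_allow (1−k⁴))]^(1/3) = [16·27800/(π·1.12×10^8·0.7785)]^(1/3) = 0.1175 m.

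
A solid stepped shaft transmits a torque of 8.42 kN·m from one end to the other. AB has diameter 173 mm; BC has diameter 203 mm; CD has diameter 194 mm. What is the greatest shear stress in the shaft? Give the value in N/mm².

8.28 N/mm²

Under the same torque, τ_max = 16T/(πd³) is largest where d is smallest — segment AB (d = 173 mm).
τ_max = 16·8420/(π·(0.173)³) = 8.282×10^6 Pa.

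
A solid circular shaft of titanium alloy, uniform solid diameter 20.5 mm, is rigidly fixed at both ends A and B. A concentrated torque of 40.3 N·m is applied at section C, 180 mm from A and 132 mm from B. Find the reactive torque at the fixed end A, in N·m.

With uniform GJ and both ends fixed, compatibility θ_AC = θ_CB gives T_A·a = T_B·b, together with T_A + T_B = T₀.
T_A = T₀·b/(a+b) = 40.30·132/312.0 = 17.05 N·m; T_B = 23.25 N·m.

17.0 N·m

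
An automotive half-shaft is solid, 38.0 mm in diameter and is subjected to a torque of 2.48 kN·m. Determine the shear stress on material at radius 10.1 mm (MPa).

J = πd⁴/32 = π(0.0380)⁴/32 = 2.047×10^-7 m⁴.
Shear stress varies linearly with radius: τ = T·r/J = 2480 × 0.0101 / 2.047×10^-7 = 1.224×10^8 Pa.

122 MPa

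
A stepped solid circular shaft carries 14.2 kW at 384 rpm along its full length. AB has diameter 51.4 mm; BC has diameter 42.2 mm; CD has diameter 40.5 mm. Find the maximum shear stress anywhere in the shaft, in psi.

3930 psi

ω = 2π·384/60 = 40.21 rad/s, so T = P/ω = 14.2×10³ / 40.21 = 353.1 N·m.
Under the same torque, τ_max = 16T/(πd³) is largest where d is smallest — segment CD (d = 40.5 mm).
τ_max = 16·353.1/(π·(0.0405)³) = 2.707×10^7 Pa.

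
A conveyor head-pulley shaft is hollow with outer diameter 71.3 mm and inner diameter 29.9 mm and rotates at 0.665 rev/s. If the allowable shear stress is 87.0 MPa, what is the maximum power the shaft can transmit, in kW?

25.1 kW

J = π(d_o⁴ − d_i⁴)/32 = π(0.0713⁴ − 0.0299⁴)/32 = 2.459×10^-6 m⁴.
T_max = τ_allow·J/r = 8.70×10^7 × 2.459×10^-6 / 0.0357 = 6000 N·m.
ω = 2π·0.665 = 4.178 rad/s, so P_max = T_max·ω = 2.507×10^4 W.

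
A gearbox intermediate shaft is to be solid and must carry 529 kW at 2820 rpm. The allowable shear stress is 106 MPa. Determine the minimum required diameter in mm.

ω = 2π·2820/60 = 295.3 rad/s, so T = P/ω = 529×10³ / 295.3 = 1791 N·m.
For a solid shaft τ_max = 16T/(πd³), so d = (16T/(π τ_allow))^(1/3) = (16·1791/(π·1.06×10^8))^(1/3) = 0.04415 m.

44.2 mm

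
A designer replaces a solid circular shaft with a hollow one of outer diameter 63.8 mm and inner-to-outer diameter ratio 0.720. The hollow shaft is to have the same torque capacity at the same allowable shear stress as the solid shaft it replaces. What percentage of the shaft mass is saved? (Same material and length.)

40.7 %

Equal τ_max and T ⇒ the solid shaft needs d_s³ = d_o³(1−k⁴), so d_s = 63.8·(1−0.720⁴)^(1/3) = 57.48 mm.
Area ratio A_h/A_s = d_o²(1−k²)/d_s² = (1−k²)/(1−k⁴)^(2/3) = 0.5933.
Mass saving = 1 − 0.5933 = 40.7 %.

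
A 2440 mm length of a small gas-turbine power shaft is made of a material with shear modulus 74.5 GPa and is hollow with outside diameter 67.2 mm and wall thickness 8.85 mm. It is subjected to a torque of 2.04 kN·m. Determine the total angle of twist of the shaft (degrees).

2.71°

J = π(d_o⁴ − d_i⁴)/32 = π(0.0672⁴ − 0.0495⁴)/32 = 1.413×10^-6 m⁴.
θ = T·L/(G·J) = 2040 × 2.44 / (74.5×10⁹ × 1.413×10^-6) = 0.04730 rad.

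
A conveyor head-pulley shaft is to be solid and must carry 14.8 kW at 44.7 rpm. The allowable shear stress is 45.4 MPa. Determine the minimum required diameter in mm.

ω = 2π·44.7/60 = 4.681 rad/s, so T = P/ω = 14.8×10³ / 4.681 = 3162 N·m.
For a solid shaft τ_max = 16T/(πd³), so d = (16T/(π τ_allow))^(1/3) = (16·3162/(π·4.54×10^7))^(1/3) = 0.07079 m.

70.8 mm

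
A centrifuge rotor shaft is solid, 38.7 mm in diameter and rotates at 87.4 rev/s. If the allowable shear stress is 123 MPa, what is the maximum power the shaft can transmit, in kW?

769 kW

J = πd⁴/32 = π(0.0387)⁴/32 = 2.202×10^-7 m⁴.
T_max = τ_allow·J/r = 1.23×10^8 × 2.202×10^-7 / 0.0194 = 1400 N·m.
ω = 2π·87.4 = 549.2 rad/s, so P_max = T_max·ω = 7.687×10^5 W.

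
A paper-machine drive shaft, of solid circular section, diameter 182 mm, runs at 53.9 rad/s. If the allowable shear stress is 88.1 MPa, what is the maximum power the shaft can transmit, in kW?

J = πd⁴/32 = π(0.182)⁴/32 = 1.077×10^-4 m⁴.
T_max = τ_allow·J/r = 8.81×10^7 × 1.077×10^-4 / 0.0910 = 104300 N·m.
ω = 53.9 rad/s, so P_max = T_max·ω = 5.621×10^6 W.

5620 kW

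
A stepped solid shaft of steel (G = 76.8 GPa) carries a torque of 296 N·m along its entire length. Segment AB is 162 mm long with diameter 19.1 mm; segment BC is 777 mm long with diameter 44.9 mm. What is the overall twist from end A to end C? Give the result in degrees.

J_AB = π(0.0191)⁴/32 = 1.31×10^-8 m⁴; J_BC = π(0.0449)⁴/32 = 3.99×10^-7 m⁴.
θ = (T/G)·Σ L_i/J_i = (296.0/76.8×10⁹)·(0.162/1.31×10^-8 + 0.777/3.99×10^-7) = 0.05529 rad.

3.17°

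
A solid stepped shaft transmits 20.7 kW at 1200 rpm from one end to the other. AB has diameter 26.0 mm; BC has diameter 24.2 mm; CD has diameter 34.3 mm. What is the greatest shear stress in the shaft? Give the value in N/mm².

59.2 N/mm²

ω = 2π·1200/60 = 125.7 rad/s, so T = P/ω = 20.7×10³ / 125.7 = 164.7 N·m.
Under the same torque, τ_max = 16T/(πd³) is largest where d is smallest — segment BC (d = 24.2 mm).
τ_max = 16·164.7/(π·(0.0242)³) = 5.919×10^7 Pa.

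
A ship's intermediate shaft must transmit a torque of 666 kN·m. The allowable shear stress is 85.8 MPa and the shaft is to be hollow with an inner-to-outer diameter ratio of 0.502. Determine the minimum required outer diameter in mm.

For a hollow shaft with d_i/d_o = 0.502: τ_max = 16T/(π d_o³ (1−k⁴)), so d_o = [16T/(π τ_allow (1−k⁴))]^(1/3) = [16·666000/(π·8.58×10^7·0.9365)]^(1/3) = 0.3482 m.

348 mm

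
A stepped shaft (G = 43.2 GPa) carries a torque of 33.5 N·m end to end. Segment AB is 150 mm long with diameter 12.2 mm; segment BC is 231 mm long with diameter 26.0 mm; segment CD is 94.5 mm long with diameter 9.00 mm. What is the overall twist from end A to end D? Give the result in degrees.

J_AB = π(0.0122)⁴/32 = 2.17×10^-9 m⁴; J_BC = π(0.0260)⁴/32 = 4.49×10^-8 m⁴; J_CD = π(0.00900)⁴/32 = 6.44×10^-10 m⁴.
θ = (T/G)·Σ L_i/J_i = (33.50/43.2×10⁹)·(0.150/2.17×10^-9 + 0.231/4.49×10^-8 + 0.0945/6.44×10^-10) = 0.1712 rad.

9.81°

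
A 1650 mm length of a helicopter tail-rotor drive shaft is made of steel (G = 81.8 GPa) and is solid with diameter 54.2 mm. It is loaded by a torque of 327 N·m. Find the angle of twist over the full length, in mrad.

J = πd⁴/32 = π(0.0542)⁴/32 = 8.472×10^-7 m⁴.
θ = T·L/(G·J) = 327.0 × 1.65 / (81.8×10⁹ × 8.472×10^-7) = 7.785×10^-3 rad.

7.79 mrad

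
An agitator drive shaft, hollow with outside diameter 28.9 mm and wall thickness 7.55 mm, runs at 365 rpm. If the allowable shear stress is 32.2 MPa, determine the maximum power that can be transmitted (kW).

5.53 kW

J = π(d_o⁴ − d_i⁴)/32 = π(0.0289⁴ − 0.0138⁴)/32 = 6.492×10^-8 m⁴.
T_max = τ_allow·J/r = 3.22×10^7 × 6.492×10^-8 / 0.0144 = 144.7 N·m.
ω = 2π·365/60 = 38.22 rad/s, so P_max = T_max·ω = 5530 W.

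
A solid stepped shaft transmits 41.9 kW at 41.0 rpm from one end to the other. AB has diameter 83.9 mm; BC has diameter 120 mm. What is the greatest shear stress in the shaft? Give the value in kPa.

ω = 2π·41.0/60 = 4.294 rad/s, so T = P/ω = 41.9×10³ / 4.294 = 9759 N·m.
Under the same torque, τ_max = 16T/(πd³) is largest where d is smallest — segment AB (d = 83.9 mm).
τ_max = 16·9759/(π·(0.0839)³) = 8.416×10^7 Pa.

84200 kPa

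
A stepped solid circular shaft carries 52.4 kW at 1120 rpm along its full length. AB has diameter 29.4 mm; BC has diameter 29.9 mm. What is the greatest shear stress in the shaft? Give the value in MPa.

ω = 2π·1120/60 = 117.3 rad/s, so T = P/ω = 52.4×10³ / 117.3 = 446.8 N·m.
Under the same torque, τ_max = 16T/(πd³) is largest where d is smallest — segment AB (d = 29.4 mm).
τ_max = 16·446.8/(π·(0.0294)³) = 8.954×10^7 Pa.

89.5 MPa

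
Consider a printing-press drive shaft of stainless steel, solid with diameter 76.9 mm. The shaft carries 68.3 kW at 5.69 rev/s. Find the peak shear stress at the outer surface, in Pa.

2.14e7 Pa

ω = 2π·5.69 = 35.75 rad/s, so T = P/ω = 68.3×10³ / 35.75 = 1910 N·m.
J = πd⁴/32 = π(0.0769)⁴/32 = 3.433×10^-6 m⁴.
τ_max = T·r/J = 1910 × 0.0385 / 3.433×10^-6 = 2.140×10^7 Pa.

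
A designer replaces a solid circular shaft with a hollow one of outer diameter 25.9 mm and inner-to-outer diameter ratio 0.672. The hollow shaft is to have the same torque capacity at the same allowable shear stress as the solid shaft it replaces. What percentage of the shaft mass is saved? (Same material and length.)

Equal τ_max and T ⇒ the solid shaft needs d_s³ = d_o³(1−k⁴), so d_s = 25.9·(1−0.672⁴)^(1/3) = 24.00 mm.
Area ratio A_h/A_s = d_o²(1−k²)/d_s² = (1−k²)/(1−k⁴)^(2/3) = 0.6385.
Mass saving = 1 − 0.6385 = 36.2 %.

36.2 %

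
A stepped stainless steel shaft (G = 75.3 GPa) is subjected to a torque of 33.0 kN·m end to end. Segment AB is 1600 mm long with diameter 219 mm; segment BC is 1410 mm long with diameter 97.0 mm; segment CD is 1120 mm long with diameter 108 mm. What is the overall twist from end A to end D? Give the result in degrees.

6.36°

J_AB = π(0.219)⁴/32 = 2.26×10^-4 m⁴; J_BC = π(0.0970)⁴/32 = 8.69×10^-6 m⁴; J_CD = π(0.108)⁴/32 = 1.34×10^-5 m⁴.
θ = (T/G)·Σ L_i/J_i = (33000/75.3×10⁹)·(1.60/2.26×10^-4 + 1.41/8.69×10^-6 + 1.12/1.34×10^-5) = 0.1110 rad.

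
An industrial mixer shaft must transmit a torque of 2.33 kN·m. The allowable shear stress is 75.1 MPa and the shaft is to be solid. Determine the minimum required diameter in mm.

54.1 mm

For a solid shaft τ_max = 16T/(πd³), so d = (16T/(π τ_allow))^(1/3) = (16·2330/(π·7.51×10^7))^(1/3) = 0.05406 m.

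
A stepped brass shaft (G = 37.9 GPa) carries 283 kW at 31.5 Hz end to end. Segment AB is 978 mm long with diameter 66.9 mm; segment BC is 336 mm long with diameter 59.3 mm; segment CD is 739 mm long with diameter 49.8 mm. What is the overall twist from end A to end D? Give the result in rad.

ω = 2π·31.5 = 197.9 rad/s, so T = P/ω = 283×10³ / 197.9 = 1430 N·m.
J_AB = π(0.0669)⁴/32 = 1.97×10^-6 m⁴; J_BC = π(0.0593)⁴/32 = 1.21×10^-6 m⁴; J_CD = π(0.0498)⁴/32 = 6.04×10^-7 m⁴.
θ = (T/G)·Σ L_i/J_i = (1430/37.9×10⁹)·(0.978/1.97×10^-6 + 0.336/1.21×10^-6 + 0.739/6.04×10^-7) = 0.07538 rad.

0.0754 rad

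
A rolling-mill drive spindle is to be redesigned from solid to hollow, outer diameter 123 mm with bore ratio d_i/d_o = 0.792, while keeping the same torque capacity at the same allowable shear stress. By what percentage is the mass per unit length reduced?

48.0 %

Equal τ_max and T ⇒ the solid shaft needs d_s³ = d_o³(1−k⁴), so d_s = 123·(1−0.792⁴)^(1/3) = 104.1 mm.
Area ratio A_h/A_s = d_o²(1−k²)/d_s² = (1−k²)/(1−k⁴)^(2/3) = 0.5202.
Mass saving = 1 − 0.5202 = 48.0 %.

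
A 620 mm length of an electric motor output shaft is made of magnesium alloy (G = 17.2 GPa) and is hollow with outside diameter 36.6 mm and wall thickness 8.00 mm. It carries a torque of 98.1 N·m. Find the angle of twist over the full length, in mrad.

J = π(d_o⁴ − d_i⁴)/32 = π(0.0366⁴ − 0.0206⁴)/32 = 1.585×10^-7 m⁴.
θ = T·L/(G·J) = 98.10 × 0.620 / (17.2×10⁹ × 1.585×10^-7) = 0.02231 rad.

22.3 mrad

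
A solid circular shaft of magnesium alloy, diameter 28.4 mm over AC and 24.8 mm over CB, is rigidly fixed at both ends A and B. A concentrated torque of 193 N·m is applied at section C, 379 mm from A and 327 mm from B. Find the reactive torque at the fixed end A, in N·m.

115 N·m

Compatibility: T_A·a/J_AC = T_B·b/J_CB with T_A + T_B = T₀.
J_AC = 6.39×10^-8 m⁴, J_CB = 3.71×10^-8 m⁴, so T_A = T₀·(J_AC/a)/((J_AC/a)+(J_CB/b)) = 115.3 N·m, T_B = 77.70 N·m.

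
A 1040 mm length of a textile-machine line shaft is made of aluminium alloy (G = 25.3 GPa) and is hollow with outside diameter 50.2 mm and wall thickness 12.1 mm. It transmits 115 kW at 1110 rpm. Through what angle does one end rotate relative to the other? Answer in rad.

ω = 2π·1110/60 = 116.2 rad/s, so T = P/ω = 115×10³ / 116.2 = 989.3 N·m.
J = π(d_o⁴ − d_i⁴)/32 = π(0.0502⁴ − 0.0260⁴)/32 = 5.786×10^-7 m⁴.
θ = T·L/(G·J) = 989.3 × 1.04 / (25.3×10⁹ × 5.786×10^-7) = 0.07029 rad.

0.0703 rad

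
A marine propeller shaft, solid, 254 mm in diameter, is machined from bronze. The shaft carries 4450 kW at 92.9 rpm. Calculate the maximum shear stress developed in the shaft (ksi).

20.6 ksi

ω = 2π·92.9/60 = 9.728 rad/s, so T = P/ω = 4450×10³ / 9.728 = 457400 N·m.
J = πd⁴/32 = π(0.254)⁴/32 = 4.086×10^-4 m⁴.
τ_max = T·r/J = 457400 × 0.127 / 4.086×10^-4 = 1.422×10^8 Pa.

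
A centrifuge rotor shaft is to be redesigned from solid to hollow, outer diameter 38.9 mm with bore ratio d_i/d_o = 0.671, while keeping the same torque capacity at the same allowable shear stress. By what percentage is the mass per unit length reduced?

Equal τ_max and T ⇒ the solid shaft needs d_s³ = d_o³(1−k⁴), so d_s = 38.9·(1−0.671⁴)^(1/3) = 36.07 mm.
Area ratio A_h/A_s = d_o²(1−k²)/d_s² = (1−k²)/(1−k⁴)^(2/3) = 0.6394.
Mass saving = 1 − 0.6394 = 36.1 %.

36.1 %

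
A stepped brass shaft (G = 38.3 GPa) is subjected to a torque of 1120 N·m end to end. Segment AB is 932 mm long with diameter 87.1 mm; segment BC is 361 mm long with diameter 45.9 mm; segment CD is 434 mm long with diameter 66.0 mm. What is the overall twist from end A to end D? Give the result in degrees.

2.05°

J_AB = π(0.0871)⁴/32 = 5.65×10^-6 m⁴; J_BC = π(0.0459)⁴/32 = 4.36×10^-7 m⁴; J_CD = π(0.0660)⁴/32 = 1.86×10^-6 m⁴.
θ = (T/G)·Σ L_i/J_i = (1120/38.3×10⁹)·(0.932/5.65×10^-6 + 0.361/4.36×10^-7 + 0.434/1.86×10^-6) = 0.03586 rad.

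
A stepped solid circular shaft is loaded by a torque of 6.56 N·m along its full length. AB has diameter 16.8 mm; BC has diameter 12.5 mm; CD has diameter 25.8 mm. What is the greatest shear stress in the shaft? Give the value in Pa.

1.71e7 Pa

Under the same torque, τ_max = 16T/(πd³) is largest where d is smallest — segment BC (d = 12.5 mm).
τ_max = 16·6.560/(π·(0.0125)³) = 1.711×10^7 Pa.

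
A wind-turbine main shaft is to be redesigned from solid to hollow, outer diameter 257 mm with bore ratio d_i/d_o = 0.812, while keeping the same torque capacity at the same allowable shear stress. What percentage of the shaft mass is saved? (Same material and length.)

Equal τ_max and T ⇒ the solid shaft needs d_s³ = d_o³(1−k⁴), so d_s = 257·(1−0.812⁴)^(1/3) = 212.5 mm.
Area ratio A_h/A_s = d_o²(1−k²)/d_s² = (1−k²)/(1−k⁴)^(2/3) = 0.4983.
Mass saving = 1 − 0.4983 = 50.2 %.

50.2 %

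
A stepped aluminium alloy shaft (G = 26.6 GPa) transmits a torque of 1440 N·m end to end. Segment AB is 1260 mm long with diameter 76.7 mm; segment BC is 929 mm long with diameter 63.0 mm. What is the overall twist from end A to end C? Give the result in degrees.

J_AB = π(0.0767)⁴/32 = 3.40×10^-6 m⁴; J_BC = π(0.0630)⁴/32 = 1.55×10^-6 m⁴.
θ = (T/G)·Σ L_i/J_i = (1440/26.6×10⁹)·(1.26/3.40×10^-6 + 0.929/1.55×10^-6) = 0.05259 rad.

3.01°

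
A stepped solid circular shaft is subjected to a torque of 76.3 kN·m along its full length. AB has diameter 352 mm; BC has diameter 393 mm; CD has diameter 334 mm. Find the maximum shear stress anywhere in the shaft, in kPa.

Under the same torque, τ_max = 16T/(πd³) is largest where d is smallest — segment CD (d = 334 mm).
τ_max = 16·76300/(π·(0.334)³) = 1.043×10^7 Pa.

10400 kPa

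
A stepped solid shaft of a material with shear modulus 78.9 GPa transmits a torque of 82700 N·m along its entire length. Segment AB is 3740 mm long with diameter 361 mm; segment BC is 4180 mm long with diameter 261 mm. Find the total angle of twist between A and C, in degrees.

J_AB = π(0.361)⁴/32 = 1.67×10^-3 m⁴; J_BC = π(0.261)⁴/32 = 4.56×10^-4 m⁴.
θ = (T/G)·Σ L_i/J_i = (82700/78.9×10⁹)·(3.74/1.67×10^-3 + 4.18/4.56×10^-4) = 0.01197 rad.

0.686°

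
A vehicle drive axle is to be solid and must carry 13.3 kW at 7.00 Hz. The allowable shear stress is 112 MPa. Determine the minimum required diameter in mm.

ω = 2π·7.00 = 43.98 rad/s, so T = P/ω = 13.3×10³ / 43.98 = 302.4 N·m.
For a solid shaft τ_max = 16T/(πd³), so d = (16T/(π τ_allow))^(1/3) = (16·302.4/(π·1.12×10^8))^(1/3) = 0.02396 m.

24.0 mm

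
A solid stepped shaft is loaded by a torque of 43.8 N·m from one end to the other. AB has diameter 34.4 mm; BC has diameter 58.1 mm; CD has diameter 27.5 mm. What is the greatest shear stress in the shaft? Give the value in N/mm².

10.7 N/mm²

Under the same torque, τ_max = 16T/(πd³) is largest where d is smallest — segment CD (d = 27.5 mm).
τ_max = 16·43.80/(π·(0.0275)³) = 1.073×10^7 Pa.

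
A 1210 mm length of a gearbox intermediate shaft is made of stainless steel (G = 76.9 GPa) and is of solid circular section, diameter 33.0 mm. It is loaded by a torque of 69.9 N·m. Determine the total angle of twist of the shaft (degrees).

0.541°

J = πd⁴/32 = π(0.0330)⁴/32 = 1.164×10^-7 m⁴.
θ = T·L/(G·J) = 69.90 × 1.21 / (76.9×10⁹ × 1.164×10^-7) = 9.447×10^-3 rad.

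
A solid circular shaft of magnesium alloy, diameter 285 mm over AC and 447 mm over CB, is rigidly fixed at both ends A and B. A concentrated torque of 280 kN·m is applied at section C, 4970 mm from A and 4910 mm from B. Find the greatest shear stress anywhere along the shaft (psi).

1990 psi

Compatibility: T_A·a/J_AC = T_B·b/J_CB with T_A + T_B = T₀.
J_AC = 6.48×10^-4 m⁴, J_CB = 3.92×10^-3 m⁴, so T_A = T₀·(J_AC/a)/((J_AC/a)+(J_CB/b)) = 39300 N·m, T_B = 240700 N·m.
τ in each portion: τ_AC = 8.65×10^6 Pa, τ_CB = 1.37×10^7 Pa; maximum is in CB.
τ_max = T_CB·r/J = 240700·0.224/3.92×10^-3 = 1.373×10^7 Pa.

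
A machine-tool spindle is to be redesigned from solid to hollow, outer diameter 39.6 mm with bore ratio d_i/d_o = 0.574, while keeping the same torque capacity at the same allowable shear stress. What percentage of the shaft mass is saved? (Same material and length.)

Equal τ_max and T ⇒ the solid shaft needs d_s³ = d_o³(1−k⁴), so d_s = 39.6·(1−0.574⁴)^(1/3) = 38.11 mm.
Area ratio A_h/A_s = d_o²(1−k²)/d_s² = (1−k²)/(1−k⁴)^(2/3) = 0.7239.
Mass saving = 1 − 0.7239 = 27.6 %.

27.6 %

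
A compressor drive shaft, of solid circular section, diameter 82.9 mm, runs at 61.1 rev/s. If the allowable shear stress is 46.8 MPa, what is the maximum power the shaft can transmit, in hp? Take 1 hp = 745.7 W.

J = πd⁴/32 = π(0.0829)⁴/32 = 4.637×10^-6 m⁴.
T_max = τ_allow·J/r = 4.68×10^7 × 4.637×10^-6 / 0.0415 = 5235 N·m.
ω = 2π·61.1 = 383.9 rad/s, so P_max = T_max·ω = 2.010×10^6 W.

2700 hp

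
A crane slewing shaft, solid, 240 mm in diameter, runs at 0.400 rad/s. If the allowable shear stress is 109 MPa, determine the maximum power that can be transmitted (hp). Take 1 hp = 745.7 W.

159 hp

J = πd⁴/32 = π(0.240)⁴/32 = 3.257×10^-4 m⁴.
T_max = τ_allow·J/r = 1.09×10^8 × 3.257×10^-4 / 0.120 = 295900 N·m.
ω = 0.400 rad/s, so P_max = T_max·ω = 1.183×10^5 W.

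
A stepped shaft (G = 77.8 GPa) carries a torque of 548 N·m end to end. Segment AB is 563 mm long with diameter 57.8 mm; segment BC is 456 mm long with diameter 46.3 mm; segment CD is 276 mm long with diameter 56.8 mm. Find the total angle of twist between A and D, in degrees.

0.724°

J_AB = π(0.0578)⁴/32 = 1.10×10^-6 m⁴; J_BC = π(0.0463)⁴/32 = 4.51×10^-7 m⁴; J_CD = π(0.0568)⁴/32 = 1.02×10^-6 m⁴.
θ = (T/G)·Σ L_i/J_i = (548.0/77.8×10⁹)·(0.563/1.10×10^-6 + 0.456/4.51×10^-7 + 0.276/1.02×10^-6) = 0.01264 rad.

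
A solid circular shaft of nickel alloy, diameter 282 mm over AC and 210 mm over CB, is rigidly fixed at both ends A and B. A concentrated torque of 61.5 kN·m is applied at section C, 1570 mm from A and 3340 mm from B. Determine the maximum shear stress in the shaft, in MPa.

Compatibility: T_A·a/J_AC = T_B·b/J_CB with T_A + T_B = T₀.
J_AC = 6.21×10^-4 m⁴, J_CB = 1.91×10^-4 m⁴, so T_A = T₀·(J_AC/a)/((J_AC/a)+(J_CB/b)) = 53730 N·m, T_B = 7767 N·m.
τ in each portion: τ_AC = 1.22×10^7 Pa, τ_CB = 4.27×10^6 Pa; maximum is in AC.
τ_max = T_AC·r/J = 53730·0.141/6.21×10^-4 = 1.220×10^7 Pa.

12.2 MPa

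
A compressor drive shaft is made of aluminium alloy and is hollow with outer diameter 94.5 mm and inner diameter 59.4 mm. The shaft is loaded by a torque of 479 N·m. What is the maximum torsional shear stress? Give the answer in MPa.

3.43 MPa

J = π(d_o⁴ − d_i⁴)/32 = π(0.0945⁴ − 0.0594⁴)/32 = 6.607×10^-6 m⁴.
τ_max = T·r/J = 479.0 × 0.0473 / 6.607×10^-6 = 3.425×10^6 Pa.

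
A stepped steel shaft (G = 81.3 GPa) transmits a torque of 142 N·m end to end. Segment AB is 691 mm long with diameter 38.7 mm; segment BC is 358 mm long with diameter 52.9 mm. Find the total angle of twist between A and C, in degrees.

0.361°

J_AB = π(0.0387)⁴/32 = 2.20×10^-7 m⁴; J_BC = π(0.0529)⁴/32 = 7.69×10^-7 m⁴.
θ = (T/G)·Σ L_i/J_i = (142.0/81.3×10⁹)·(0.691/2.20×10^-7 + 0.358/7.69×10^-7) = 6.294×10^-3 rad.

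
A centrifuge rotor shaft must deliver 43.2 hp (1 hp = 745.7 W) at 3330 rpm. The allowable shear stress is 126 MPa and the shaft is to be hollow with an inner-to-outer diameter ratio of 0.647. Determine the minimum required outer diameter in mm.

16.5 mm

ω = 2π·3330/60 = 348.7 rad/s, so T = P/ω = 43.2×745.7 / 348.7 = 92.38 N·m.
For a hollow shaft with d_i/d_o = 0.647: τ_max = 16T/(π d_o³ (1−k⁴)), so d_o = [16T/(π τ_allow (1−k⁴))]^(1/3) = [16·92.38/(π·1.26×10^8·0.8248)]^(1/3) = 0.01654 m.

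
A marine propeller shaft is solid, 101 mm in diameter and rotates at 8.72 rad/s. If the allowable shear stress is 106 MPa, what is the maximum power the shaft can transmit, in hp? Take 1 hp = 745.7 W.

251 hp

J = πd⁴/32 = π(0.101)⁴/32 = 1.022×10^-5 m⁴.
T_max = τ_allow·J/r = 1.06×10^8 × 1.022×10^-5 / 0.0505 = 21440 N·m.
ω = 8.72 rad/s, so P_max = T_max·ω = 1.870×10^5 W.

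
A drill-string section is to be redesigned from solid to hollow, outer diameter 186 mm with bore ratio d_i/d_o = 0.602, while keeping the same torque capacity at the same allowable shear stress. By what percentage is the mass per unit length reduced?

30.0 %

Equal τ_max and T ⇒ the solid shaft needs d_s³ = d_o³(1−k⁴), so d_s = 186·(1−0.602⁴)^(1/3) = 177.5 mm.
Area ratio A_h/A_s = d_o²(1−k²)/d_s² = (1−k²)/(1−k⁴)^(2/3) = 0.7003.
Mass saving = 1 − 0.7003 = 30.0 %.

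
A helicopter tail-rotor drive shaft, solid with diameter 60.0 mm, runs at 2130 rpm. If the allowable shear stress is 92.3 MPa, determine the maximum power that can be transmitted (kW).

J = πd⁴/32 = π(0.0600)⁴/32 = 1.272×10^-6 m⁴.
T_max = τ_allow·J/r = 9.23×10^7 × 1.272×10^-6 / 0.0300 = 3915 N·m.
ω = 2π·2130/60 = 223.1 rad/s, so P_max = T_max·ω = 8.732×10^5 W.

873 kW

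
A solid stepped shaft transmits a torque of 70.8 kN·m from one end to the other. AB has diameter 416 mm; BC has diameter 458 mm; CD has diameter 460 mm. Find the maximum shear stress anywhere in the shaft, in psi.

726 psi

Under the same torque, τ_max = 16T/(πd³) is largest where d is smallest — segment AB (d = 416 mm).
τ_max = 16·70800/(π·(0.416)³) = 5.009×10^6 Pa.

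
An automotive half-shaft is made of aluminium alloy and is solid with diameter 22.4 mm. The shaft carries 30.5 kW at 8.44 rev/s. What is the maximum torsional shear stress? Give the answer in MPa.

261 MPa

ω = 2π·8.44 = 53.03 rad/s, so T = P/ω = 30.5×10³ / 53.03 = 575.1 N·m.
J = πd⁴/32 = π(0.0224)⁴/32 = 2.472×10^-8 m⁴.
τ_max = T·r/J = 575.1 × 0.0112 / 2.472×10^-8 = 2.606×10^8 Pa.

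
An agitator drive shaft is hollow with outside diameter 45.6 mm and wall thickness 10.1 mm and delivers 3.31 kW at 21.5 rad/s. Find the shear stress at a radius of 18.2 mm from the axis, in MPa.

7.30 MPa

ω = 21.5 rad/s, so T = P/ω = 3.31×10³ / 21.50 = 154.0 N·m.
J = π(d_o⁴ − d_i⁴)/32 = π(0.0456⁴ − 0.0254⁴)/32 = 3.836×10^-7 m⁴.
Shear stress varies linearly with radius: τ = T·r/J = 154.0 × 0.0182 / 3.836×10^-7 = 7.304×10^6 Pa.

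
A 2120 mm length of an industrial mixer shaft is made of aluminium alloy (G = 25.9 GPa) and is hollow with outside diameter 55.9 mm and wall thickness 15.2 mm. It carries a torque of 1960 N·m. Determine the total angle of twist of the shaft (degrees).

J = π(d_o⁴ − d_i⁴)/32 = π(0.0559⁴ − 0.0255⁴)/32 = 9.171×10^-7 m⁴.
θ = T·L/(G·J) = 1960 × 2.12 / (25.9×10⁹ × 9.171×10^-7) = 0.1749 rad.

10.0°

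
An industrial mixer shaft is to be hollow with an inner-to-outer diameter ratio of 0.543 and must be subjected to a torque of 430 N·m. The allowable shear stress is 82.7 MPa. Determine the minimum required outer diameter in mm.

For a hollow shaft with d_i/d_o = 0.543: τ_max = 16T/(π d_o³ (1−k⁴)), so d_o = [16T/(π τ_allow (1−k⁴))]^(1/3) = [16·430.0/(π·8.27×10^7·0.9131)]^(1/3) = 0.03072 m.

30.7 mm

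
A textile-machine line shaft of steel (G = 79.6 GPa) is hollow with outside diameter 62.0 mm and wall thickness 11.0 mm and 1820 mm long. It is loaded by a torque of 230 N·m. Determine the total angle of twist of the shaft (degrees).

0.251°

J = π(d_o⁴ − d_i⁴)/32 = π(0.0620⁴ − 0.0400⁴)/32 = 1.199×10^-6 m⁴.
θ = T·L/(G·J) = 230.0 × 1.82 / (79.6×10⁹ × 1.199×10^-6) = 4.385×10^-3 rad.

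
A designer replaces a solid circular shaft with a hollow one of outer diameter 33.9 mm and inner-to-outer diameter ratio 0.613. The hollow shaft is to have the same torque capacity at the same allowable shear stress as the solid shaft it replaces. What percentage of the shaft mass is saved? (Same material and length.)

30.9 %

Equal τ_max and T ⇒ the solid shaft needs d_s³ = d_o³(1−k⁴), so d_s = 33.9·(1−0.613⁴)^(1/3) = 32.22 mm.
Area ratio A_h/A_s = d_o²(1−k²)/d_s² = (1−k²)/(1−k⁴)^(2/3) = 0.6909.
Mass saving = 1 − 0.6909 = 30.9 %.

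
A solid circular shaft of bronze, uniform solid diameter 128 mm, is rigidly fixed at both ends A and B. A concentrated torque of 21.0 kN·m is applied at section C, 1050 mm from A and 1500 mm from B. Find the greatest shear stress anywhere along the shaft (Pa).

With uniform GJ and both ends fixed, compatibility θ_AC = θ_CB gives T_A·a = T_B·b, together with T_A + T_B = T₀.
T_A = T₀·b/(a+b) = 21000·1500/2550 = 12350 N·m; T_B = 8647 N·m.
τ in each portion: τ_AC = 3.00×10^7 Pa, τ_CB = 2.10×10^7 Pa; maximum is in AC.
τ_max = T_AC·r/J = 12350·0.0640/2.64×10^-5 = 3.000×10^7 Pa.

3.00e7 Pa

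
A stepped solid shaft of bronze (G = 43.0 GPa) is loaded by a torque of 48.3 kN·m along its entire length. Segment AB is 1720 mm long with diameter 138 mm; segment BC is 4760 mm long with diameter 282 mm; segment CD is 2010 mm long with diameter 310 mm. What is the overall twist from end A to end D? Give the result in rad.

J_AB = π(0.138)⁴/32 = 3.56×10^-5 m⁴; J_BC = π(0.282)⁴/32 = 6.21×10^-4 m⁴; J_CD = π(0.310)⁴/32 = 9.07×10^-4 m⁴.
θ = (T/G)·Σ L_i/J_i = (48300/43.0×10⁹)·(1.72/3.56×10^-5 + 4.76/6.21×10^-4 + 2.01/9.07×10^-4) = 0.06536 rad.

0.0654 rad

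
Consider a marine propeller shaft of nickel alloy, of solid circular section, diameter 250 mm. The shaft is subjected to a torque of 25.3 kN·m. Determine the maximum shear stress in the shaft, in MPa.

8.25 MPa

J = πd⁴/32 = π(0.250)⁴/32 = 3.835×10^-4 m⁴.
τ_max = T·r/J = 25300 × 0.125 / 3.835×10^-4 = 8.247×10^6 Pa.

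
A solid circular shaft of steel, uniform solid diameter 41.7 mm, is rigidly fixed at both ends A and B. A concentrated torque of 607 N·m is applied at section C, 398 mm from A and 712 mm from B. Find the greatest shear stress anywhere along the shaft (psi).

With uniform GJ and both ends fixed, compatibility θ_AC = θ_CB gives T_A·a = T_B·b, together with T_A + T_B = T₀.
T_A = T₀·b/(a+b) = 607.0·712/1110 = 389.4 N·m; T_B = 217.6 N·m.
τ in each portion: τ_AC = 2.73×10^7 Pa, τ_CB = 1.53×10^7 Pa; maximum is in AC.
τ_max = T_AC·r/J = 389.4·0.0209/2.97×10^-7 = 2.735×10^7 Pa.

3970 psi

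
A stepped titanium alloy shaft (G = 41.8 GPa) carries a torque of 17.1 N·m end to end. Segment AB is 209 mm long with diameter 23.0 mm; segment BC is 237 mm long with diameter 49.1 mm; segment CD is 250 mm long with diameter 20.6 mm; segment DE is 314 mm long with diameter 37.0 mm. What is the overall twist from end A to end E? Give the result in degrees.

J_AB = π(0.0230)⁴/32 = 2.75×10^-8 m⁴; J_BC = π(0.0491)⁴/32 = 5.71×10^-7 m⁴; J_CD = π(0.0206)⁴/32 = 1.77×10^-8 m⁴; J_DE = π(0.0370)⁴/32 = 1.84×10^-7 m⁴.
θ = (T/G)·Σ L_i/J_i = (17.10/41.8×10⁹)·(0.209/2.75×10^-8 + 0.237/5.71×10^-7 + 0.250/1.77×10^-8 + 0.314/1.84×10^-7) = 9.765×10^-3 rad.

0.559°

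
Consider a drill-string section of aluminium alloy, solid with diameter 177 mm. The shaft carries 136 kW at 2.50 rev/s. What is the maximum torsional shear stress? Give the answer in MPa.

7.95 MPa

ω = 2π·2.50 = 15.71 rad/s, so T = P/ω = 136×10³ / 15.71 = 8658 N·m.
J = πd⁴/32 = π(0.177)⁴/32 = 9.636×10^-5 m⁴.
τ_max = T·r/J = 8658 × 0.0885 / 9.636×10^-5 = 7.952×10^6 Pa.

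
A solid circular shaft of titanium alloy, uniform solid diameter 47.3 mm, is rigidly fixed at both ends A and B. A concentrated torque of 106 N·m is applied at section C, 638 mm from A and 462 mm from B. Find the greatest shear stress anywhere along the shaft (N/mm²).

With uniform GJ and both ends fixed, compatibility θ_AC = θ_CB gives T_A·a = T_B·b, together with T_A + T_B = T₀.
T_A = T₀·b/(a+b) = 106.0·462/1100 = 44.52 N·m; T_B = 61.48 N·m.
τ in each portion: τ_AC = 2.14×10^6 Pa, τ_CB = 2.96×10^6 Pa; maximum is in CB.
τ_max = T_CB·r/J = 61.48·0.0236/4.91×10^-7 = 2.959×10^6 Pa.

2.96 N/mm²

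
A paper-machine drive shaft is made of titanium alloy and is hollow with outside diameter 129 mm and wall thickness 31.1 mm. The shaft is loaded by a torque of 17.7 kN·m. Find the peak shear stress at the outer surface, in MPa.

45.2 MPa

J = π(d_o⁴ − d_i⁴)/32 = π(0.129⁴ − 0.0668⁴)/32 = 2.523×10^-5 m⁴.
τ_max = T·r/J = 17700 × 0.0645 / 2.523×10^-5 = 4.525×10^7 Pa.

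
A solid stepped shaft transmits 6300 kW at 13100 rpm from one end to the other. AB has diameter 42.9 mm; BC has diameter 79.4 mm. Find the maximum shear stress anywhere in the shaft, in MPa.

296 MPa

ω = 2π·13100/60 = 1372 rad/s, so T = P/ω = 6300×10³ / 1372 = 4592 N·m.
Under the same torque, τ_max = 16T/(πd³) is largest where d is smallest — segment AB (d = 42.9 mm).
τ_max = 16·4592/(π·(0.0429)³) = 2.962×10^8 Pa.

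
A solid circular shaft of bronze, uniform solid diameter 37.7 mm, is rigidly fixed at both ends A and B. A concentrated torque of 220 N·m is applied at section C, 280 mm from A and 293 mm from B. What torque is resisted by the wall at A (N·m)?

With uniform GJ and both ends fixed, compatibility θ_AC = θ_CB gives T_A·a = T_B·b, together with T_A + T_B = T₀.
T_A = T₀·b/(a+b) = 220.0·293/573.0 = 112.5 N·m; T_B = 107.5 N·m.

112 N·m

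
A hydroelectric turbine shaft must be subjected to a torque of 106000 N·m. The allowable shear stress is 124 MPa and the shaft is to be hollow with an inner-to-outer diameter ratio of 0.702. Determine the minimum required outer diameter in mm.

179 mm

For a hollow shaft with d_i/d_o = 0.702: τ_max = 16T/(π d_o³ (1−k⁴)), so d_o = [16T/(π τ_allow (1−k⁴))]^(1/3) = [16·106000/(π·1.24×10^8·0.7571)]^(1/3) = 0.1792 m.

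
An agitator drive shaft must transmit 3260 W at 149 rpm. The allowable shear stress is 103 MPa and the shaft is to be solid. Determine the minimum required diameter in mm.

ω = 2π·149/60 = 15.60 rad/s, so T = P/ω = 3260 / 15.60 = 208.9 N·m.
For a solid shaft τ_max = 16T/(πd³), so d = (16T/(π τ_allow))^(1/3) = (16·208.9/(π·1.03×10^8))^(1/3) = 0.02178 m.

21.8 mm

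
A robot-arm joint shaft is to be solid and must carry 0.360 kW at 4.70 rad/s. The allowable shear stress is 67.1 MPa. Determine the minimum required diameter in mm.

18.0 mm

ω = 4.70 rad/s, so T = P/ω = 0.360×10³ / 4.700 = 76.60 N·m.
For a solid shaft τ_max = 16T/(πd³), so d = (16T/(π τ_allow))^(1/3) = (16·76.60/(π·6.71×10^7))^(1/3) = 0.01798 m.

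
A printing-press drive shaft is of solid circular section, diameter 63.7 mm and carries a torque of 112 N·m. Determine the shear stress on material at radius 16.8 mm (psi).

169 psi

J = πd⁴/32 = π(0.0637)⁴/32 = 1.616×10^-6 m⁴.
Shear stress varies linearly with radius: τ = T·r/J = 112.0 × 0.0168 / 1.616×10^-6 = 1.164×10^6 Pa.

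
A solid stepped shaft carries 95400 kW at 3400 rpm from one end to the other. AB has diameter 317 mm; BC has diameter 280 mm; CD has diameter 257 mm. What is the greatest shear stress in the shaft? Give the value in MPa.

ω = 2π·3400/60 = 356.0 rad/s, so T = P/ω = 95400×10³ / 356.0 = 267900 N·m.
Under the same torque, τ_max = 16T/(πd³) is largest where d is smallest — segment CD (d = 257 mm).
τ_max = 16·267900/(π·(0.257)³) = 8.039×10^7 Pa.

80.4 MPa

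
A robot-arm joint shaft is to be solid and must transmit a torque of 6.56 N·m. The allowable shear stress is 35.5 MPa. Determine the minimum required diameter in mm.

9.80 mm

For a solid shaft τ_max = 16T/(πd³), so d = (16T/(π τ_allow))^(1/3) = (16·6.560/(π·3.55×10^7))^(1/3) = 0.009800 m.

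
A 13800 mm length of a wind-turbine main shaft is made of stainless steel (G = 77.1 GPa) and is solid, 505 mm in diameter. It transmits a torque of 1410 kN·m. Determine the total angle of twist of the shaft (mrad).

39.5 mrad

J = πd⁴/32 = π(0.505)⁴/32 = 6.385×10^-3 m⁴.
θ = T·L/(G·J) = 1.410e6 × 13.8 / (77.1×10⁹ × 6.385×10^-3) = 0.03953 rad.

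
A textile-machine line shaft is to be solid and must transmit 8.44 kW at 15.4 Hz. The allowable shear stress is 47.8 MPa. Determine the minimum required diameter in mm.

ω = 2π·15.4 = 96.76 rad/s, so T = P/ω = 8.44×10³ / 96.76 = 87.23 N·m.
For a solid shaft τ_max = 16T/(πd³), so d = (16T/(π τ_allow))^(1/3) = (16·87.23/(π·4.78×10^7))^(1/3) = 0.02102 m.

21.0 mm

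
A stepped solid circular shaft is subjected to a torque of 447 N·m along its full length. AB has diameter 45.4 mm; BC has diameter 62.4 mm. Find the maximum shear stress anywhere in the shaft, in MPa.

24.3 MPa

Under the same torque, τ_max = 16T/(πd³) is largest where d is smallest — segment AB (d = 45.4 mm).
τ_max = 16·447.0/(π·(0.0454)³) = 2.433×10^7 Pa.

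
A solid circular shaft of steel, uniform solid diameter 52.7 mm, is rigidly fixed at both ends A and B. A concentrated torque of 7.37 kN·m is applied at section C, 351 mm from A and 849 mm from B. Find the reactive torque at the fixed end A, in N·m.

5210 N·m

With uniform GJ and both ends fixed, compatibility θ_AC = θ_CB gives T_A·a = T_B·b, together with T_A + T_B = T₀.
T_A = T₀·b/(a+b) = 7370·849/1200 = 5214 N·m; T_B = 2156 N·m.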